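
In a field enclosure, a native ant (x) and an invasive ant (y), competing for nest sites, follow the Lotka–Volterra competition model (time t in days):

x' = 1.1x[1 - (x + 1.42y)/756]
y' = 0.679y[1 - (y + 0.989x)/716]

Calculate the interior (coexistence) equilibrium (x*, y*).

Setting both brackets to zero gives the nullclines x + 1.42y = 756 and 0.989x + y = 716.
Substituting y = 716 - 0.989x into the first: x(1 - 1.42·0.989) = 756 - 1.42·716.
So x* = -261/-0.404 = 645, and then y* = 716 - 0.989·645 = 78.4.

x* ≈ 645, y* ≈ 78.4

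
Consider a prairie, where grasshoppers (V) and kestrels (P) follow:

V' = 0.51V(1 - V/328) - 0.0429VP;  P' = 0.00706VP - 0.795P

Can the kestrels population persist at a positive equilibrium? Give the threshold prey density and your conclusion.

Threshold V = 113; K > 113, so yes, the predator persists.

The predator equation gives dP/dt > 0 only when V > 0.795/0.00706 = 113.
Without the predator, V → K = 328. Since 328 > 113, the predator can invade and persist.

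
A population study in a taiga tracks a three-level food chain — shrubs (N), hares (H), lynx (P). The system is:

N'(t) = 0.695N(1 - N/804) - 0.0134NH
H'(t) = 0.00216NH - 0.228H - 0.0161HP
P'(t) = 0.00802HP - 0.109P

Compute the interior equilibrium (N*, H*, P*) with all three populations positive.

From dP/dt = 0: 0.00802H* = 0.109, so H* = 13.6.
From dN/dt = 0: 0.695(1 - N*/804) = 0.0134·13.6, giving N* = 804·(1 - 0.262) = 593.
From dH/dt = 0: 0.00216·593 - 0.228 = 0.0161P*, so P* = 1.05/0.0161 = 65.4.

N* ≈ 593, H* ≈ 13.6, P* ≈ 65.4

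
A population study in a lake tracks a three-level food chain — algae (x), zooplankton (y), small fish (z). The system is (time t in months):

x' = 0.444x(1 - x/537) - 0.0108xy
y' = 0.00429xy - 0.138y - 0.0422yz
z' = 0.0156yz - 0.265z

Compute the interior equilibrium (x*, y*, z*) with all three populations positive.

From dz/dt = 0: 0.0156y* = 0.265, so y* = 17.
From dx/dt = 0: 0.444(1 - x*/537) = 0.0108·17, giving x* = 537·(1 - 0.413) = 315.
From dy/dt = 0: 0.00429·315 - 0.138 = 0.0422z*, so z* = 1.21/0.0422 = 28.8.

x* ≈ 315, y* ≈ 17, z* ≈ 28.8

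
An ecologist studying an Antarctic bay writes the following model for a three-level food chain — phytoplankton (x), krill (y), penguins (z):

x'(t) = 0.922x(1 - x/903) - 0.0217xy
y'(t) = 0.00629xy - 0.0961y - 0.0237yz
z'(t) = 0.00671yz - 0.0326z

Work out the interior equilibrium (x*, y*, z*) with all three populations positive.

From dz/dt = 0: 0.00671y* = 0.0326, so y* = 4.86.
From dx/dt = 0: 0.922(1 - x*/903) = 0.0217·4.86, giving x* = 903·(1 - 0.114) = 800.
From dy/dt = 0: 0.00629·800 - 0.0961 = 0.0237z*, so z* = 4.93/0.0237 = 208.

x* ≈ 800, y* ≈ 4.86, z* ≈ 208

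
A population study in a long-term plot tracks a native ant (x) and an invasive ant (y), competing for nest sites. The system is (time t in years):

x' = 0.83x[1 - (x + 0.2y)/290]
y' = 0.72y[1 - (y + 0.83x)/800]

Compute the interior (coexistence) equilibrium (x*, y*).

x* ≈ 156, y* ≈ 671

Setting both brackets to zero gives the nullclines x + 0.2y = 290 and 0.83x + y = 800.
Substituting y = 800 - 0.83x into the first: x(1 - 0.2·0.83) = 290 - 0.2·800.
So x* = 130/0.834 = 156, and then y* = 800 - 0.83·156 = 671.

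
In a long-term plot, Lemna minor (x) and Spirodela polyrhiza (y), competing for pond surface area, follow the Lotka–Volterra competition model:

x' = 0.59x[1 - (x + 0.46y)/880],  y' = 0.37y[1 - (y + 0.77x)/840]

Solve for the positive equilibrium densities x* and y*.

Setting both brackets to zero gives the nullclines x + 0.46y = 880 and 0.77x + y = 840.
Substituting y = 840 - 0.77x into the first: x(1 - 0.46·0.77) = 880 - 0.46·840.
So x* = 494/0.646 = 764, and then y* = 840 - 0.77·764 = 251.

x* ≈ 764, y* ≈ 251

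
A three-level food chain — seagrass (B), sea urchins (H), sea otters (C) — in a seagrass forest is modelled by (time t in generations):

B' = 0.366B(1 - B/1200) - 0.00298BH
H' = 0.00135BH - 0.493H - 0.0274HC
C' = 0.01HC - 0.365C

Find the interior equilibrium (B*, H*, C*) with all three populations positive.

From dC/dt = 0: 0.01H* = 0.365, so H* = 36.5.
From dB/dt = 0: 0.366(1 - B*/1200) = 0.00298·36.5, giving B* = 1200·(1 - 0.297) = 843.
From dH/dt = 0: 0.00135·843 - 0.493 = 0.0274C*, so C* = 0.646/0.0274 = 23.6.

B* ≈ 843, H* ≈ 36.5, C* ≈ 23.6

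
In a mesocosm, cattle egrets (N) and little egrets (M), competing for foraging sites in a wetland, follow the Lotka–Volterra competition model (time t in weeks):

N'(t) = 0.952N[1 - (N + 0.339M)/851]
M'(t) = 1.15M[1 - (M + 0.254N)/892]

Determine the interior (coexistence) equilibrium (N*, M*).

N* ≈ 600, M* ≈ 740

Setting both brackets to zero gives the nullclines N + 0.339M = 851 and 0.254N + M = 892.
Substituting M = 892 - 0.254N into the first: N(1 - 0.339·0.254) = 851 - 0.339·892.
So N* = 549/0.914 = 600, and then M* = 892 - 0.254·600 = 740.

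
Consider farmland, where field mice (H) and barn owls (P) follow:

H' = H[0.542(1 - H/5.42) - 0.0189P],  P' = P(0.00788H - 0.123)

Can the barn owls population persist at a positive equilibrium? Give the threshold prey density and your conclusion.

The predator equation gives dP/dt > 0 only when H > 0.123/0.00788 = 15.6.
Without the predator, H → K = 5.42. Since 5.42 < 15.6, the predator cannot invade.

Threshold H = 15.6; K < 15.6, so no, the predator goes extinct.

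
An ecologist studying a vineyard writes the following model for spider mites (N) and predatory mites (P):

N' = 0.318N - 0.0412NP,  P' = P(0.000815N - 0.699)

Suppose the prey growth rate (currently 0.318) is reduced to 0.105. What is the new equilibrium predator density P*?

At the interior fixed point, setting dN/dt = 0 with N > 0 fixes P* = (prey growth rate)/(NP coefficient) — independent of the other coefficients.
With the change, P* = 0.105/0.0412 = 2.55; it falls from 7.72.

P* ≈ 2.55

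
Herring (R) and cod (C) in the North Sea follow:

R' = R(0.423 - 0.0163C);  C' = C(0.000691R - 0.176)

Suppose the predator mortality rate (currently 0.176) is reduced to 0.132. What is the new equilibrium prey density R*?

R* ≈ 191

At the interior fixed point, setting dC/dt = 0 with C > 0 fixes R* = (predator death rate)/(RC coefficient) — independent of the other coefficients.
With the change, R* = 0.132/0.000691 = 191; it falls from 255.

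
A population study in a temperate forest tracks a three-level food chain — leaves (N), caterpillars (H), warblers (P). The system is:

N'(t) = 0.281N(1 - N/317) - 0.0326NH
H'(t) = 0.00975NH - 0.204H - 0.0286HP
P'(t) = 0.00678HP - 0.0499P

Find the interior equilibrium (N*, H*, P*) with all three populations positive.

N* ≈ 46.3, H* ≈ 7.36, P* ≈ 8.66

From dP/dt = 0: 0.00678H* = 0.0499, so H* = 7.36.
From dN/dt = 0: 0.281(1 - N*/317) = 0.0326·7.36, giving N* = 317·(1 - 0.854) = 46.3.
From dH/dt = 0: 0.00975·46.3 - 0.204 = 0.0286P*, so P* = 0.248/0.0286 = 8.66.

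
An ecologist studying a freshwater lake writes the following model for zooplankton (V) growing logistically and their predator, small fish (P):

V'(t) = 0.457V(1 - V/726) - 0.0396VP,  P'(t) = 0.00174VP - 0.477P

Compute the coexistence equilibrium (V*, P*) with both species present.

From dP/dt = 0 with P > 0: 0.00174V* = 0.477, so V* = 274.
Substitute into dV/dt = 0: 0.457(1 - 274/726) = 0.0396P*.
The bracket is 0.622, giving P* = 0.284/0.0396 = 7.18.

V* ≈ 274, P* ≈ 7.18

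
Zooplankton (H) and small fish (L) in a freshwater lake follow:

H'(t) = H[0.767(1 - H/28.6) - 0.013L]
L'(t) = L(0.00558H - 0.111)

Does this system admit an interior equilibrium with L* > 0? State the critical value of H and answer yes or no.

Threshold H = 19.9; K > 19.9, so yes, the predator persists.

The predator equation gives dL/dt > 0 only when H > 0.111/0.00558 = 19.9.
Without the predator, H → K = 28.6. Since 28.6 > 19.9, the predator can invade and persist.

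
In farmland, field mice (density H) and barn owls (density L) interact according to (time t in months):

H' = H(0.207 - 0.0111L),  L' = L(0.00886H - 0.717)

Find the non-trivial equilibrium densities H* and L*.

Set dL/dt = 0 with L > 0: 0.00886H - 0.717 = 0, so H* = 0.717/0.00886 = 80.9.
Set dH/dt = 0 with H > 0: 0.207 - 0.0111L = 0, so L* = 0.207/0.0111 = 18.6.

H* ≈ 80.9, L* ≈ 18.6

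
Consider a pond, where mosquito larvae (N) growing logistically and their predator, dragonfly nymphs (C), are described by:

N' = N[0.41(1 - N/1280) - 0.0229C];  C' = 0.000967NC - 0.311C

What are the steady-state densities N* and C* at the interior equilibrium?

N* ≈ 322, C* ≈ 13.4

From dC/dt = 0 with C > 0: 0.000967N* = 0.311, so N* = 322.
Substitute into dN/dt = 0: 0.41(1 - 322/1280) = 0.0229C*.
The bracket is 0.749, giving C* = 0.307/0.0229 = 13.4.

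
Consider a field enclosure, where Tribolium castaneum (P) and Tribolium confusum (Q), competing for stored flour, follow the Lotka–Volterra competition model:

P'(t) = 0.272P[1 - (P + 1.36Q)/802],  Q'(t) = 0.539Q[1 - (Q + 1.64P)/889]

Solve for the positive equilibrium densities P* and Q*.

Setting both brackets to zero gives the nullclines P + 1.36Q = 802 and 1.64P + Q = 889.
Substituting Q = 889 - 1.64P into the first: P(1 - 1.36·1.64) = 802 - 1.36·889.
So P* = -407/-1.23 = 331, and then Q* = 889 - 1.64·331 = 346.

P* ≈ 331, Q* ≈ 346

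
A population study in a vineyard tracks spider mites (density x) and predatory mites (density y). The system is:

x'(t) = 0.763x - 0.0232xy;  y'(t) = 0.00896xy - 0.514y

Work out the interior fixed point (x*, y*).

x* ≈ 57.4, y* ≈ 32.9

Set dy/dt = 0 with y > 0: 0.00896x - 0.514 = 0, so x* = 0.514/0.00896 = 57.4.
Set dx/dt = 0 with x > 0: 0.763 - 0.0232y = 0, so y* = 0.763/0.0232 = 32.9.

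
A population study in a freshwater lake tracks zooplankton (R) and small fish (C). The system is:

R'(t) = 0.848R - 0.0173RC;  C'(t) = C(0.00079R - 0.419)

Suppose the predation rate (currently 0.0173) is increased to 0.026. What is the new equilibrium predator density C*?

C* ≈ 32.6

At the interior fixed point, setting dR/dt = 0 with R > 0 fixes C* = (prey growth rate)/(RC coefficient) — independent of the other coefficients.
With the change, C* = 0.848/0.026 = 32.6; it falls from 49.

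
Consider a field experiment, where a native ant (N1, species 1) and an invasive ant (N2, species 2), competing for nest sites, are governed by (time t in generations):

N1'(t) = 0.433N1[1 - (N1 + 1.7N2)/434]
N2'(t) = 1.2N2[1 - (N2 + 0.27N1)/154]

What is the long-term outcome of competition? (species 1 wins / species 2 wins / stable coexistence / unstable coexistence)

stable coexistence

Compare the nullcline intercepts: K1/α12 = 434/1.7 = 255 > K2 = 154; K2/α21 = 154/0.27 = 570 > K1 = 434.
Since both inequalities hold, each species can invade when rare, so the interior equilibrium is stable.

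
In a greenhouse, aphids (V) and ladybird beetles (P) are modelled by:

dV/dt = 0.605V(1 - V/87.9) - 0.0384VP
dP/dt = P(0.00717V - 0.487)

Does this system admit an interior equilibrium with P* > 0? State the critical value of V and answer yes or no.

Threshold V = 67.9; K > 67.9, so yes, the predator persists.

The predator equation gives dP/dt > 0 only when V > 0.487/0.00717 = 67.9.
Without the predator, V → K = 87.9. Since 87.9 > 67.9, the predator can invade and persist.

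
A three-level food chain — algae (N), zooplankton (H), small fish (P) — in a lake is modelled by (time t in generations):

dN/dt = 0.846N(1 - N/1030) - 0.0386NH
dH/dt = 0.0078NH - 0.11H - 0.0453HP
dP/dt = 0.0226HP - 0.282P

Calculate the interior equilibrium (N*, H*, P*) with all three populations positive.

From dP/dt = 0: 0.0226H* = 0.282, so H* = 12.5.
From dN/dt = 0: 0.846(1 - N*/1030) = 0.0386·12.5, giving N* = 1030·(1 - 0.569) = 444.
From dH/dt = 0: 0.0078·444 - 0.11 = 0.0453P*, so P* = 3.35/0.0453 = 74.

N* ≈ 444, H* ≈ 12.5, P* ≈ 74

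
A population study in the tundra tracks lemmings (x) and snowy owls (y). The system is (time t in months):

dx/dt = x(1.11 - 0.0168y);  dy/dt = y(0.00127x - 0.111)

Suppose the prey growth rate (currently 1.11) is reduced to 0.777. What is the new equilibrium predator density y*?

y* ≈ 46.3

At the interior fixed point, setting dx/dt = 0 with x > 0 fixes y* = (prey growth rate)/(xy coefficient) — independent of the other coefficients.
With the change, y* = 0.777/0.0168 = 46.3; it falls from 66.1.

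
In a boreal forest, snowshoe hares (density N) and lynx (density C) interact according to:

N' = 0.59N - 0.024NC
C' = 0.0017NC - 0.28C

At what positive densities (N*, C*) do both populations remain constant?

Set dC/dt = 0 with C > 0: 0.0017N - 0.28 = 0, so N* = 0.28/0.0017 = 165.
Set dN/dt = 0 with N > 0: 0.59 - 0.024C = 0, so C* = 0.59/0.024 = 24.6.

N* ≈ 165, C* ≈ 24.6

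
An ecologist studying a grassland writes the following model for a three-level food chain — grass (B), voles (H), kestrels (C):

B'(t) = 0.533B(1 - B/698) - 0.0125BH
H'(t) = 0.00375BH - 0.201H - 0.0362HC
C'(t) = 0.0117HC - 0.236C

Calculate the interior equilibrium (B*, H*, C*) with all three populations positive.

B* ≈ 368, H* ≈ 20.2, C* ≈ 32.5

From dC/dt = 0: 0.0117H* = 0.236, so H* = 20.2.
From dB/dt = 0: 0.533(1 - B*/698) = 0.0125·20.2, giving B* = 698·(1 - 0.473) = 368.
From dH/dt = 0: 0.00375·368 - 0.201 = 0.0362C*, so C* = 1.18/0.0362 = 32.5.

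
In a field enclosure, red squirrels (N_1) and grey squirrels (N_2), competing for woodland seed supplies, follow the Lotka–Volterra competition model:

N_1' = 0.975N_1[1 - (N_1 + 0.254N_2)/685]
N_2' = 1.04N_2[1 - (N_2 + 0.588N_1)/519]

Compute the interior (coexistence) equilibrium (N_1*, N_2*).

N_1* ≈ 650, N_2* ≈ 137

Setting both brackets to zero gives the nullclines N_1 + 0.254N_2 = 685 and 0.588N_1 + N_2 = 519.
Substituting N_2 = 519 - 0.588N_1 into the first: N_1(1 - 0.254·0.588) = 685 - 0.254·519.
So N_1* = 553/0.851 = 650, and then N_2* = 519 - 0.588·650 = 137.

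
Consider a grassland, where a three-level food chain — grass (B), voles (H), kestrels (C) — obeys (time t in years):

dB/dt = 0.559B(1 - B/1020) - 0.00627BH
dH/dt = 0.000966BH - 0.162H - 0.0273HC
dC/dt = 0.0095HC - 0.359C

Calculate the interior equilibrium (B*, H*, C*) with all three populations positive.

From dC/dt = 0: 0.0095H* = 0.359, so H* = 37.8.
From dB/dt = 0: 0.559(1 - B*/1020) = 0.00627·37.8, giving B* = 1020·(1 - 0.424) = 588.
From dH/dt = 0: 0.000966·588 - 0.162 = 0.0273C*, so C* = 0.406/0.0273 = 14.9.

B* ≈ 588, H* ≈ 37.8, C* ≈ 14.9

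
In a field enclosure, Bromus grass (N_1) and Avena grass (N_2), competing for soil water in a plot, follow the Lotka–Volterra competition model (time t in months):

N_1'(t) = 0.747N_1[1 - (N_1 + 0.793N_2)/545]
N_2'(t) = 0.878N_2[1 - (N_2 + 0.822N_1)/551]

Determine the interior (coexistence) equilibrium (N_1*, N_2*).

Setting both brackets to zero gives the nullclines N_1 + 0.793N_2 = 545 and 0.822N_1 + N_2 = 551.
Substituting N_2 = 551 - 0.822N_1 into the first: N_1(1 - 0.793·0.822) = 545 - 0.793·551.
So N_1* = 108/0.348 = 310, and then N_2* = 551 - 0.822·310 = 296.

N_1* ≈ 310, N_2* ≈ 296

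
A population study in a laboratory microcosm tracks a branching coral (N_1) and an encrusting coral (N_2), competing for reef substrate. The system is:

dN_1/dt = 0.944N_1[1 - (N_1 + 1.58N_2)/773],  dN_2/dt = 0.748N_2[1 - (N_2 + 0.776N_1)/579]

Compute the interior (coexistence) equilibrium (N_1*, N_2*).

Setting both brackets to zero gives the nullclines N_1 + 1.58N_2 = 773 and 0.776N_1 + N_2 = 579.
Substituting N_2 = 579 - 0.776N_1 into the first: N_1(1 - 1.58·0.776) = 773 - 1.58·579.
So N_1* = -142/-0.226 = 627, and then N_2* = 579 - 0.776·627 = 92.2.

N_1* ≈ 627, N_2* ≈ 92.2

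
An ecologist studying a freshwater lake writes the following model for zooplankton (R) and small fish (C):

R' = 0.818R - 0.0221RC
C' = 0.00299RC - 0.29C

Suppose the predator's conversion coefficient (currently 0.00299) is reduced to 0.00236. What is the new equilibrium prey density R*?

R* ≈ 123

At the interior fixed point, setting dC/dt = 0 with C > 0 fixes R* = (predator death rate)/(RC coefficient) — independent of the other coefficients.
With the change, R* = 0.29/0.00236 = 123; it rises from 97.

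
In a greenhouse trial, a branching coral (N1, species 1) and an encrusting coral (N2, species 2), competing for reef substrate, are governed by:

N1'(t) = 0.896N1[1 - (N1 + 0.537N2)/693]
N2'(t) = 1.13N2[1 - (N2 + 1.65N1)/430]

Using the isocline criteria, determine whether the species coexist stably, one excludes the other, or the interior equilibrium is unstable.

Compare the nullcline intercepts: K1/α12 = 693/0.537 = 1290 > K2 = 430; K2/α21 = 430/1.65 = 261 < K1 = 693.
Since the inequalities point opposite ways, species 1 can invade but species 2 cannot.

species 1 excludes species 2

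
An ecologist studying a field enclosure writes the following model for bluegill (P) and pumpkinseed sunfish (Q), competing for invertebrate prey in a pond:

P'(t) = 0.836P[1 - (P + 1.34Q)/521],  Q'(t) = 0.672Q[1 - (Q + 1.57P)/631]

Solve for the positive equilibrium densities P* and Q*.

P* ≈ 294, Q* ≈ 169

Setting both brackets to zero gives the nullclines P + 1.34Q = 521 and 1.57P + Q = 631.
Substituting Q = 631 - 1.57P into the first: P(1 - 1.34·1.57) = 521 - 1.34·631.
So P* = -325/-1.1 = 294, and then Q* = 631 - 1.57·294 = 169.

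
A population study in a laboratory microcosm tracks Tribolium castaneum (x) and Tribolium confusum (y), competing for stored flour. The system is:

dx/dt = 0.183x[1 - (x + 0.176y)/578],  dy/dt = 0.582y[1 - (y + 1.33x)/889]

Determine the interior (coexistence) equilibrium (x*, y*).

Setting both brackets to zero gives the nullclines x + 0.176y = 578 and 1.33x + y = 889.
Substituting y = 889 - 1.33x into the first: x(1 - 0.176·1.33) = 578 - 0.176·889.
So x* = 422/0.766 = 550, and then y* = 889 - 1.33·550 = 157.

x* ≈ 550, y* ≈ 157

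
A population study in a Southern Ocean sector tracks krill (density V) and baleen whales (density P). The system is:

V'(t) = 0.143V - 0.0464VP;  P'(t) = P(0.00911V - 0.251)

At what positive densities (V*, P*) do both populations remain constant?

V* ≈ 27.6, P* ≈ 3.08

Set dP/dt = 0 with P > 0: 0.00911V - 0.251 = 0, so V* = 0.251/0.00911 = 27.6.
Set dV/dt = 0 with V > 0: 0.143 - 0.0464P = 0, so P* = 0.143/0.0464 = 3.08.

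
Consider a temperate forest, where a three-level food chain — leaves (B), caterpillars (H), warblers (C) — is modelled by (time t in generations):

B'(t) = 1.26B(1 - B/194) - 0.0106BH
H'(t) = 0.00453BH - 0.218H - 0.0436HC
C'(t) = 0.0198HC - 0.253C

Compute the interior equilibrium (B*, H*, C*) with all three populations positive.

From dC/dt = 0: 0.0198H* = 0.253, so H* = 12.8.
From dB/dt = 0: 1.26(1 - B*/194) = 0.0106·12.8, giving B* = 194·(1 - 0.107) = 173.
From dH/dt = 0: 0.00453·173 - 0.218 = 0.0436C*, so C* = 0.566/0.0436 = 13.

B* ≈ 173, H* ≈ 12.8, C* ≈ 13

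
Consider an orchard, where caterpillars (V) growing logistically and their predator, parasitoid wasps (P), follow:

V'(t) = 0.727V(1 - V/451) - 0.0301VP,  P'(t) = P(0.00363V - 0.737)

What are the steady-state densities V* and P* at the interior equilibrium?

From dP/dt = 0 with P > 0: 0.00363V* = 0.737, so V* = 203.
Substitute into dV/dt = 0: 0.727(1 - 203/451) = 0.0301P*.
The bracket is 0.55, giving P* = 0.4/0.0301 = 13.3.

V* ≈ 203, P* ≈ 13.3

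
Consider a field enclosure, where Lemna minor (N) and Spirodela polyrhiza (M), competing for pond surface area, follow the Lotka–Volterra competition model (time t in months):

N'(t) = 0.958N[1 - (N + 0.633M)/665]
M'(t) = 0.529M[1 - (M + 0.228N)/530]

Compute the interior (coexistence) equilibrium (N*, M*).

N* ≈ 385, M* ≈ 442

Setting both brackets to zero gives the nullclines N + 0.633M = 665 and 0.228N + M = 530.
Substituting M = 530 - 0.228N into the first: N(1 - 0.633·0.228) = 665 - 0.633·530.
So N* = 330/0.856 = 385, and then M* = 530 - 0.228·385 = 442.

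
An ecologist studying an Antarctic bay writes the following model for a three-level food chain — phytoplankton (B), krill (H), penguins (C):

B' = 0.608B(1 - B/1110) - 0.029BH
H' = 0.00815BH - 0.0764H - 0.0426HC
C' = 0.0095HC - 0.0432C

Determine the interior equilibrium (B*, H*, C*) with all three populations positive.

From dC/dt = 0: 0.0095H* = 0.0432, so H* = 4.55.
From dB/dt = 0: 0.608(1 - B*/1110) = 0.029·4.55, giving B* = 1110·(1 - 0.217) = 869.
From dH/dt = 0: 0.00815·869 - 0.0764 = 0.0426C*, so C* = 7.01/0.0426 = 165.

B* ≈ 869, H* ≈ 4.55, C* ≈ 165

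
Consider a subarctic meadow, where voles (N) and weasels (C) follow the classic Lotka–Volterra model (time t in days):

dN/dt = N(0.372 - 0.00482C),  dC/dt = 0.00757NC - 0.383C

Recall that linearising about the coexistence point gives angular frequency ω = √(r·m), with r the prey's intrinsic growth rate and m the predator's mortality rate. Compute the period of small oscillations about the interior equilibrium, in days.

Here r = 0.372 and m = 0.383, so r·m = 0.142.
ω = √0.142 = 0.377 per day, hence T = 2π/ω ≈ 16.6 days.

T ≈ 16.6 days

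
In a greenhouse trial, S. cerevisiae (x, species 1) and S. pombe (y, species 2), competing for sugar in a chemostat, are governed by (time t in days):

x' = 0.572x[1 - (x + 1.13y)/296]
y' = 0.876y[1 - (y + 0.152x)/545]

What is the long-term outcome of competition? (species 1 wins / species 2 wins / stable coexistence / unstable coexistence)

species 2 excludes species 1

Compare the nullcline intercepts: K1/α12 = 296/1.13 = 262 < K2 = 545; K2/α21 = 545/0.152 = 3590 > K1 = 296.
Since the inequalities point opposite ways, species 2 can invade but species 1 cannot.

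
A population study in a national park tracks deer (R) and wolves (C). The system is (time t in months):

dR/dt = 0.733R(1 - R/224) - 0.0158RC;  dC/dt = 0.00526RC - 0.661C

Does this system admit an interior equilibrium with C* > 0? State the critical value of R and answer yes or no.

Threshold R = 126; K > 126, so yes, the predator persists.

The predator equation gives dC/dt > 0 only when R > 0.661/0.00526 = 126.
Without the predator, R → K = 224. Since 224 > 126, the predator can invade and persist.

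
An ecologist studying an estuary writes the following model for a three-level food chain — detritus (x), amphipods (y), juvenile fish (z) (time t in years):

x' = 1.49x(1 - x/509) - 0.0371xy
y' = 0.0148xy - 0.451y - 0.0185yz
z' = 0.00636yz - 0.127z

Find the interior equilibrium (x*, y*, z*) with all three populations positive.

From dz/dt = 0: 0.00636y* = 0.127, so y* = 20.
From dx/dt = 0: 1.49(1 - x*/509) = 0.0371·20, giving x* = 509·(1 - 0.497) = 256.
From dy/dt = 0: 0.0148·256 - 0.451 = 0.0185z*, so z* = 3.34/0.0185 = 180.

x* ≈ 256, y* ≈ 20, z* ≈ 180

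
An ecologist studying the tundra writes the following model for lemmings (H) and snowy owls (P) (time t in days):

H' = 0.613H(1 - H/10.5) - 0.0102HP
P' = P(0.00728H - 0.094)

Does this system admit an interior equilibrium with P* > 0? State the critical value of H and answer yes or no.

The predator equation gives dP/dt > 0 only when H > 0.094/0.00728 = 12.9.
Without the predator, H → K = 10.5. Since 10.5 < 12.9, the predator cannot invade.

Threshold H = 12.9; K < 12.9, so no, the predator goes extinct.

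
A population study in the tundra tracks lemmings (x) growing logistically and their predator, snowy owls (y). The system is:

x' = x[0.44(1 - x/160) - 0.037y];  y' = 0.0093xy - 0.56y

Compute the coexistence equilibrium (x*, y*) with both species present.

From dy/dt = 0 with y > 0: 0.0093x* = 0.56, so x* = 60.2.
Substitute into dx/dt = 0: 0.44(1 - 60.2/160) = 0.037y*.
The bracket is 0.624, giving y* = 0.274/0.037 = 7.42.

x* ≈ 60.2, y* ≈ 7.42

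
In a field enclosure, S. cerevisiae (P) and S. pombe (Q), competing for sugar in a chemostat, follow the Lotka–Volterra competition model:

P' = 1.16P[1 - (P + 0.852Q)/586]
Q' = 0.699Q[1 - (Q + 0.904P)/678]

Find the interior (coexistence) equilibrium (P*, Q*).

Setting both brackets to zero gives the nullclines P + 0.852Q = 586 and 0.904P + Q = 678.
Substituting Q = 678 - 0.904P into the first: P(1 - 0.852·0.904) = 586 - 0.852·678.
So P* = 8.34/0.23 = 36.3, and then Q* = 678 - 0.904·36.3 = 645.

P* ≈ 36.3, Q* ≈ 645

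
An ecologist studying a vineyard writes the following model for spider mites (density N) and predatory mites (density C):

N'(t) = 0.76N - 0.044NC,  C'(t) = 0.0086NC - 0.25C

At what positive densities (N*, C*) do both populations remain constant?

N* ≈ 29.1, C* ≈ 17.3

Set dC/dt = 0 with C > 0: 0.0086N - 0.25 = 0, so N* = 0.25/0.0086 = 29.1.
Set dN/dt = 0 with N > 0: 0.76 - 0.044C = 0, so C* = 0.76/0.044 = 17.3.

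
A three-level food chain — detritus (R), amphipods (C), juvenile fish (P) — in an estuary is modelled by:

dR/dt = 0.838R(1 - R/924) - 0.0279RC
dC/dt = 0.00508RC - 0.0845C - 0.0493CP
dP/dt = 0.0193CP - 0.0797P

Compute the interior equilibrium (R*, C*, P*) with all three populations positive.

From dP/dt = 0: 0.0193C* = 0.0797, so C* = 4.13.
From dR/dt = 0: 0.838(1 - R*/924) = 0.0279·4.13, giving R* = 924·(1 - 0.137) = 797.
From dC/dt = 0: 0.00508·797 - 0.0845 = 0.0493P*, so P* = 3.96/0.0493 = 80.4.

R* ≈ 797, C* ≈ 4.13, P* ≈ 80.4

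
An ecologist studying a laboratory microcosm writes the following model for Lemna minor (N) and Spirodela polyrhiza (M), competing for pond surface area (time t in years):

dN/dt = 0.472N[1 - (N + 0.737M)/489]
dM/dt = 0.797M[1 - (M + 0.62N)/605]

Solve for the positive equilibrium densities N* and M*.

N* ≈ 79.4, M* ≈ 556

Setting both brackets to zero gives the nullclines N + 0.737M = 489 and 0.62N + M = 605.
Substituting M = 605 - 0.62N into the first: N(1 - 0.737·0.62) = 489 - 0.737·605.
So N* = 43.1/0.543 = 79.4, and then M* = 605 - 0.62·79.4 = 556.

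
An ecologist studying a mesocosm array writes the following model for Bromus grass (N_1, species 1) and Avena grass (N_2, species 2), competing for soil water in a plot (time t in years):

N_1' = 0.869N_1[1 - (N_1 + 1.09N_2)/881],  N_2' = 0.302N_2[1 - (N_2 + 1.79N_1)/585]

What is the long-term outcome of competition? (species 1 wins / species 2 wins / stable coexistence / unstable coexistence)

species 1 excludes species 2

Compare the nullcline intercepts: K1/α12 = 881/1.09 = 808 > K2 = 585; K2/α21 = 585/1.79 = 327 < K1 = 881.
Since the inequalities point opposite ways, species 1 can invade but species 2 cannot.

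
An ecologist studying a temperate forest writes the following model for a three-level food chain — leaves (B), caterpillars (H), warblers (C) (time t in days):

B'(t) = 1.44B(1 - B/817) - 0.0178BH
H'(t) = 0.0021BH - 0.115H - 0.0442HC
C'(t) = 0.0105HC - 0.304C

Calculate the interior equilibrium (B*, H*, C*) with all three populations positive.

B* ≈ 525, H* ≈ 29, C* ≈ 22.3

From dC/dt = 0: 0.0105H* = 0.304, so H* = 29.
From dB/dt = 0: 1.44(1 - B*/817) = 0.0178·29, giving B* = 817·(1 - 0.358) = 525.
From dH/dt = 0: 0.0021·525 - 0.115 = 0.0442C*, so C* = 0.987/0.0442 = 22.3.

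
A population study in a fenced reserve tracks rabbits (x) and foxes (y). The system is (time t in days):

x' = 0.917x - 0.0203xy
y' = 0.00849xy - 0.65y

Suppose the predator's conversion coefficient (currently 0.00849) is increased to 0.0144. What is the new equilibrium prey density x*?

x* ≈ 45.1

At the interior fixed point, setting dy/dt = 0 with y > 0 fixes x* = (predator death rate)/(xy coefficient) — independent of the other coefficients.
With the change, x* = 0.65/0.0144 = 45.1; it falls from 76.6.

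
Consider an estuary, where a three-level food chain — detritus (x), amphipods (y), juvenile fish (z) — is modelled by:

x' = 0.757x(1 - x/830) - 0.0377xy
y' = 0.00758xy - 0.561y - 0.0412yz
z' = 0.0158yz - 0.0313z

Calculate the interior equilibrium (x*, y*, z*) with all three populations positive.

x* ≈ 748, y* ≈ 1.98, z* ≈ 124

From dz/dt = 0: 0.0158y* = 0.0313, so y* = 1.98.
From dx/dt = 0: 0.757(1 - x*/830) = 0.0377·1.98, giving x* = 830·(1 - 0.0987) = 748.
From dy/dt = 0: 0.00758·748 - 0.561 = 0.0412z*, so z* = 5.11/0.0412 = 124.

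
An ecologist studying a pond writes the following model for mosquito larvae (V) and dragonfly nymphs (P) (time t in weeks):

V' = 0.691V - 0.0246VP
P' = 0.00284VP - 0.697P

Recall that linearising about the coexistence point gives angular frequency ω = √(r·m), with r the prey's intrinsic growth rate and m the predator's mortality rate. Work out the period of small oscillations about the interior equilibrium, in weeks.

Here r = 0.691 and m = 0.697, so r·m = 0.482.
ω = √0.482 = 0.694 per week, hence T = 2π/ω ≈ 9.05 weeks.

T ≈ 9.05 weeks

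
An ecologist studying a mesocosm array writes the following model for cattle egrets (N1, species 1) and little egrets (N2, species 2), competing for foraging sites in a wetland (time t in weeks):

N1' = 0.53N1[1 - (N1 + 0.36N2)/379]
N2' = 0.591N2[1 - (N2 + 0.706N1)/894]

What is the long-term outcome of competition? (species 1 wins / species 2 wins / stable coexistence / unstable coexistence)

stable coexistence

Compare the nullcline intercepts: K1/α12 = 379/0.36 = 1050 > K2 = 894; K2/α21 = 894/0.706 = 1270 > K1 = 379.
Since both inequalities hold, each species can invade when rare, so the interior equilibrium is stable.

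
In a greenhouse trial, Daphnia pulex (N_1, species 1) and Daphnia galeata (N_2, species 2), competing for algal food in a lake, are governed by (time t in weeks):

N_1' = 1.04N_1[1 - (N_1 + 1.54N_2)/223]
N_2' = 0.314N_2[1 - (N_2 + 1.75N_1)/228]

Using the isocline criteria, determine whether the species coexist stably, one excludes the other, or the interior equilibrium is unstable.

unstable coexistence (outcome depends on initial conditions)

Compare the nullcline intercepts: K1/α12 = 223/1.54 = 145 < K2 = 228; K2/α21 = 228/1.75 = 130 < K1 = 223.
Since both are reversed, neither can invade when rare; the interior point is a saddle.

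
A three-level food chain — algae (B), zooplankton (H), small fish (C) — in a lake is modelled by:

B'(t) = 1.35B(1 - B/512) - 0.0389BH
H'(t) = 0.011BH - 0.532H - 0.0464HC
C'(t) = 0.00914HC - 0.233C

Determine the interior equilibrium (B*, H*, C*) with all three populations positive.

B* ≈ 136, H* ≈ 25.5, C* ≈ 20.8

From dC/dt = 0: 0.00914H* = 0.233, so H* = 25.5.
From dB/dt = 0: 1.35(1 - B*/512) = 0.0389·25.5, giving B* = 512·(1 - 0.735) = 136.
From dH/dt = 0: 0.011·136 - 0.532 = 0.0464C*, so C* = 0.963/0.0464 = 20.8.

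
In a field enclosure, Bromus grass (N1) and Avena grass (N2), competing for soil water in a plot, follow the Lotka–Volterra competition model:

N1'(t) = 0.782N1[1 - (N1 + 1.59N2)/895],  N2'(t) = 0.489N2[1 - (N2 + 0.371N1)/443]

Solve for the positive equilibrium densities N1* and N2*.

Setting both brackets to zero gives the nullclines N1 + 1.59N2 = 895 and 0.371N1 + N2 = 443.
Substituting N2 = 443 - 0.371N1 into the first: N1(1 - 1.59·0.371) = 895 - 1.59·443.
So N1* = 191/0.41 = 465, and then N2* = 443 - 0.371·465 = 271.

N1* ≈ 465, N2* ≈ 271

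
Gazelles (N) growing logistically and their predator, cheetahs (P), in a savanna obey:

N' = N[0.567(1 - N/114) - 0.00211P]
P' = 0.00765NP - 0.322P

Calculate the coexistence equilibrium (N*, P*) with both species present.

N* ≈ 42.1, P* ≈ 170

From dP/dt = 0 with P > 0: 0.00765N* = 0.322, so N* = 42.1.
Substitute into dN/dt = 0: 0.567(1 - 42.1/114) = 0.00211P*.
The bracket is 0.631, giving P* = 0.358/0.00211 = 170.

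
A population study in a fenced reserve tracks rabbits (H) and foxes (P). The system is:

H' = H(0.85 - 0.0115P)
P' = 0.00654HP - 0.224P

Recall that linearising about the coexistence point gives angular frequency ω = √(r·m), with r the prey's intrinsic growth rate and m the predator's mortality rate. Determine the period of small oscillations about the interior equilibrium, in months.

Here r = 0.85 and m = 0.224, so r·m = 0.19.
ω = √0.19 = 0.436 per month, hence T = 2π/ω ≈ 14.4 months.

T ≈ 14.4 months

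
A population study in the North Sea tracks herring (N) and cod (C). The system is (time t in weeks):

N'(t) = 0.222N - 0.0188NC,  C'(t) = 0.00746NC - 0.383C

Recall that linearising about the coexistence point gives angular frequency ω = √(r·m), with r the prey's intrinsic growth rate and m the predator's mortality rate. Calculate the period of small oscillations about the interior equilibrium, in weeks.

Here r = 0.222 and m = 0.383, so r·m = 0.085.
ω = √0.085 = 0.292 per week, hence T = 2π/ω ≈ 21.5 weeks.

T ≈ 21.5 weeks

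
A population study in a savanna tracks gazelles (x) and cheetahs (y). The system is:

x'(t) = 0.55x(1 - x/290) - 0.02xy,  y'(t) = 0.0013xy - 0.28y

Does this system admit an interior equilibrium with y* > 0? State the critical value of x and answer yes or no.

The predator equation gives dy/dt > 0 only when x > 0.28/0.0013 = 215.
Without the predator, x → K = 290. Since 290 > 215, the predator can invade and persist.

Threshold x = 215; K > 215, so yes, the predator persists.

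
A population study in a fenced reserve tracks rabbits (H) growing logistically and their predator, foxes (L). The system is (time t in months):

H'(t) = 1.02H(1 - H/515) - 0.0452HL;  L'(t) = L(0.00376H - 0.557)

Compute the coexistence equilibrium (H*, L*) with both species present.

H* ≈ 148, L* ≈ 16.1

From dL/dt = 0 with L > 0: 0.00376H* = 0.557, so H* = 148.
Substitute into dH/dt = 0: 1.02(1 - 148/515) = 0.0452L*.
The bracket is 0.712, giving L* = 0.727/0.0452 = 16.1.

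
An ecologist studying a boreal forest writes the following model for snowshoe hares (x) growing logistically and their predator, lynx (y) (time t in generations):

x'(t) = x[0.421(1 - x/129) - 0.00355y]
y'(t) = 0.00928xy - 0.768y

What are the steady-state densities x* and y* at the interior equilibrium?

From dy/dt = 0 with y > 0: 0.00928x* = 0.768, so x* = 82.8.
Substitute into dx/dt = 0: 0.421(1 - 82.8/129) = 0.00355y*.
The bracket is 0.358, giving y* = 0.151/0.00355 = 42.5.

x* ≈ 82.8, y* ≈ 42.5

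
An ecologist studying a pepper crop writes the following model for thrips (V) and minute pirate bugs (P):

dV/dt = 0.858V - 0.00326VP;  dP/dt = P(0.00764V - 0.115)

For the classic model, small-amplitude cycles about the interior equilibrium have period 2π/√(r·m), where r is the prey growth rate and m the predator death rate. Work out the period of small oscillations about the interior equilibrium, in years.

T ≈ 20 years

Here r = 0.858 and m = 0.115, so r·m = 0.0987.
ω = √0.0987 = 0.314 per year, hence T = 2π/ω ≈ 20 years.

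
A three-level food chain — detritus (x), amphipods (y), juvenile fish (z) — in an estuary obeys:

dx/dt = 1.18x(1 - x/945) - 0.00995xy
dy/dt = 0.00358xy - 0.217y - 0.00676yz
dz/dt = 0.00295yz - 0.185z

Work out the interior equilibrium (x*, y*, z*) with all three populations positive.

From dz/dt = 0: 0.00295y* = 0.185, so y* = 62.7.
From dx/dt = 0: 1.18(1 - x*/945) = 0.00995·62.7, giving x* = 945·(1 - 0.529) = 445.
From dy/dt = 0: 0.00358·445 - 0.217 = 0.00676z*, so z* = 1.38/0.00676 = 204.

x* ≈ 445, y* ≈ 62.7, z* ≈ 204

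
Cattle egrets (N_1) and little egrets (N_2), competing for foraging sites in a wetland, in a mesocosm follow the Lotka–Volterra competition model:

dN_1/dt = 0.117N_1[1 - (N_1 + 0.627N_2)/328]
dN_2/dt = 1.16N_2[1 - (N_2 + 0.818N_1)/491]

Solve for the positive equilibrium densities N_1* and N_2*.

N_1* ≈ 41.4, N_2* ≈ 457

Setting both brackets to zero gives the nullclines N_1 + 0.627N_2 = 328 and 0.818N_1 + N_2 = 491.
Substituting N_2 = 491 - 0.818N_1 into the first: N_1(1 - 0.627·0.818) = 328 - 0.627·491.
So N_1* = 20.1/0.487 = 41.4, and then N_2* = 491 - 0.818·41.4 = 457.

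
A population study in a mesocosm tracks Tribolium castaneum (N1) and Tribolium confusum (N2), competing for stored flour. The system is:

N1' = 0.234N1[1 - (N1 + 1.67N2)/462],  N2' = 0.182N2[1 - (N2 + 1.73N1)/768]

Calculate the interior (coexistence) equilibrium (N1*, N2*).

Setting both brackets to zero gives the nullclines N1 + 1.67N2 = 462 and 1.73N1 + N2 = 768.
Substituting N2 = 768 - 1.73N1 into the first: N1(1 - 1.67·1.73) = 462 - 1.67·768.
So N1* = -821/-1.89 = 434, and then N2* = 768 - 1.73·434 = 16.5.

N1* ≈ 434, N2* ≈ 16.5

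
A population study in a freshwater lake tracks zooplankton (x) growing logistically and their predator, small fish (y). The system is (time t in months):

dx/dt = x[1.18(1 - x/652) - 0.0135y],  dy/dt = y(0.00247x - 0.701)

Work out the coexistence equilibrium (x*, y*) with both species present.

From dy/dt = 0 with y > 0: 0.00247x* = 0.701, so x* = 284.
Substitute into dx/dt = 0: 1.18(1 - 284/652) = 0.0135y*.
The bracket is 0.565, giving y* = 0.666/0.0135 = 49.4.

x* ≈ 284, y* ≈ 49.4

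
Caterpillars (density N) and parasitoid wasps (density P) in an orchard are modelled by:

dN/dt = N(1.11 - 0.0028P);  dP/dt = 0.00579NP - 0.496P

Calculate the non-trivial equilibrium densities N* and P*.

N* ≈ 85.7, P* ≈ 396

Set dP/dt = 0 with P > 0: 0.00579N - 0.496 = 0, so N* = 0.496/0.00579 = 85.7.
Set dN/dt = 0 with N > 0: 1.11 - 0.0028P = 0, so P* = 1.11/0.0028 = 396.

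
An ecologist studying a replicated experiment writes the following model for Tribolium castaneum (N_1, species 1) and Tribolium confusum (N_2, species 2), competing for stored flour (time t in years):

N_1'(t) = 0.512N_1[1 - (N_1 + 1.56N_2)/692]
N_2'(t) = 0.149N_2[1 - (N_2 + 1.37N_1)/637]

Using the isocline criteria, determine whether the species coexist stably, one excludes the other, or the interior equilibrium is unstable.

unstable coexistence (outcome depends on initial conditions)

Compare the nullcline intercepts: K1/α12 = 692/1.56 = 444 < K2 = 637; K2/α21 = 637/1.37 = 465 < K1 = 692.
Since both are reversed, neither can invade when rare; the interior point is a saddle.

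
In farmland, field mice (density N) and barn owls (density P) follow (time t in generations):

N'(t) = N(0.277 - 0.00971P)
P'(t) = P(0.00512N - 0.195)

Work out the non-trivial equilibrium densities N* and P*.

Set dP/dt = 0 with P > 0: 0.00512N - 0.195 = 0, so N* = 0.195/0.00512 = 38.1.
Set dN/dt = 0 with N > 0: 0.277 - 0.00971P = 0, so P* = 0.277/0.00971 = 28.5.

N* ≈ 38.1, P* ≈ 28.5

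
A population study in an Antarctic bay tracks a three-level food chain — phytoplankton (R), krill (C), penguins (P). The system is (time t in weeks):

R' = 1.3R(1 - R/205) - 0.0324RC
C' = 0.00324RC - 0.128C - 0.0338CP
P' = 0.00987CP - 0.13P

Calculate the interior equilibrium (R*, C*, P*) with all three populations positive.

R* ≈ 138, C* ≈ 13.2, P* ≈ 9.41

From dP/dt = 0: 0.00987C* = 0.13, so C* = 13.2.
From dR/dt = 0: 1.3(1 - R*/205) = 0.0324·13.2, giving R* = 205·(1 - 0.328) = 138.
From dC/dt = 0: 0.00324·138 - 0.128 = 0.0338P*, so P* = 0.318/0.0338 = 9.41.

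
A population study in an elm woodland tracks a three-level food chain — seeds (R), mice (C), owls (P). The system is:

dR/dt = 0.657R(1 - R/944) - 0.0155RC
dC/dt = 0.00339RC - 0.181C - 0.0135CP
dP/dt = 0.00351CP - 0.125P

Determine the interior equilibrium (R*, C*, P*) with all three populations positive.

From dP/dt = 0: 0.00351C* = 0.125, so C* = 35.6.
From dR/dt = 0: 0.657(1 - R*/944) = 0.0155·35.6, giving R* = 944·(1 - 0.84) = 151.
From dC/dt = 0: 0.00339·151 - 0.181 = 0.0135P*, so P* = 0.33/0.0135 = 24.5.

R* ≈ 151, C* ≈ 35.6, P* ≈ 24.5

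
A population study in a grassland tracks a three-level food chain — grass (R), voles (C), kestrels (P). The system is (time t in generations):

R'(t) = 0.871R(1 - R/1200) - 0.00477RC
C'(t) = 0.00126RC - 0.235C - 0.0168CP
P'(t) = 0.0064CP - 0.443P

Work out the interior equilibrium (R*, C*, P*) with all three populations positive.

R* ≈ 745, C* ≈ 69.2, P* ≈ 41.9

From dP/dt = 0: 0.0064C* = 0.443, so C* = 69.2.
From dR/dt = 0: 0.871(1 - R*/1200) = 0.00477·69.2, giving R* = 1200·(1 - 0.379) = 745.
From dC/dt = 0: 0.00126·745 - 0.235 = 0.0168P*, so P* = 0.704/0.0168 = 41.9.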